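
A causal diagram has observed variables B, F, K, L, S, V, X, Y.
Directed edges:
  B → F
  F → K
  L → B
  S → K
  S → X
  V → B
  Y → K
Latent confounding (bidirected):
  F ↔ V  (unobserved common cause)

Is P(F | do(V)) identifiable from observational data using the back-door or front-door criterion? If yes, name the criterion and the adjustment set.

desc(V)\{V}={B,F,K}; candidates ⊆ {L,S,X,Y}.
V↔F: latent back-door arc(s) into V.
size 0: {}; under {} V still reaches {F,K} ∋ F.
size 1: {L}, {S}, {X} …(+1); under {L} V still reaches {F,K} ∋ F.
size 2: {L,S}, {L,X}, {L,Y} …(+3); under {L,S} V still reaches {F,K} ∋ F.
V↔F cannot be blocked by any observed set — no back-door set.
{B}: (i) intercepts every directed V→F path; (ii) no back-door V→{B}; (iii) {V} blocks every back-door {B}→F. Front-door holds.
P(F|do(V)) = Σ_{B} P(B|V) Σ_{V'} P(F|B,V')P(V').

P(F|do(V)): frontdoor, adjust for {B}.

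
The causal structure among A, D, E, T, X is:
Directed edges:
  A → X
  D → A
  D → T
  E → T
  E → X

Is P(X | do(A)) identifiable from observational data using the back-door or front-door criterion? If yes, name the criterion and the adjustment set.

desc(A)\{A}={X}; candidates ⊆ {D,E,T}.
∅: A⊥X given ∅ in G with A→· removed — back-door holds.
P(X|do(A)) = P(X|A) — no adjustment needed.

P(X|do(A)): backdoor, adjust for ∅.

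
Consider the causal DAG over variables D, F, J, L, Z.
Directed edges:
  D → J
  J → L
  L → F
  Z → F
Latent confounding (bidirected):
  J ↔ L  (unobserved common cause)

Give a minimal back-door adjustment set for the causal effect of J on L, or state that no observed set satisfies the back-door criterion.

desc(J)\{J}={F,L}; candidates ⊆ {D,Z}.
J↔L: latent back-door arc(s) into J.
size 0: {}; under {} J still reaches {D,F,L} ∋ L.
size 1: {D}, {Z}; under {D} J still reaches {F,L} ∋ L.
size 2: {D,Z}; under {D,Z} J still reaches {F,L} ∋ L.
J↔L cannot be blocked by any observed set — no back-door set.

J→L: no observed back-door set.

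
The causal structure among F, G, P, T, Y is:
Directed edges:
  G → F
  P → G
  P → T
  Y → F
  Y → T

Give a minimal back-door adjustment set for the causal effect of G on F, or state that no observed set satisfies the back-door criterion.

G→F: minimal back-door set ∅.

desc(G)\{G}={F}; candidates ⊆ {P,T,Y}.
∅: G⊥F given ∅ in G with G→· removed — back-door holds.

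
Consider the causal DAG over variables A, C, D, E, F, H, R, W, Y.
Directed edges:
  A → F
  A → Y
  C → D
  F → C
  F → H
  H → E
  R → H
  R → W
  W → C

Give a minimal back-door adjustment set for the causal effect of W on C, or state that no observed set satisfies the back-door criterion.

W→C: minimal back-door set ∅.

desc(W)\{W}={C,D}; candidates ⊆ {A,E,F,H,R,Y}.
∅: W⊥C given ∅ in G with W→· removed — back-door holds.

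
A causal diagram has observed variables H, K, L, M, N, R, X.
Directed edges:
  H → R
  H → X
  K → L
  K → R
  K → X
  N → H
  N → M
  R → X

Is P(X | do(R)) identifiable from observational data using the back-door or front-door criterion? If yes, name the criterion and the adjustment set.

desc(R)\{R}={X}; candidates ⊆ {H,K,L,M,N}.
size 0: {}; under {} R still reaches {H,K,L,M,N,X} ∋ X.
size 1: {H}, {K}, {L} …(+2); under {H} R still reaches {K,L,X} ∋ X.
{H,K}: R⊥X given {H,K} in G with R→· removed — back-door holds.
P(X|do(R)) = Σ_{H,K} P(X|R,H,K)·P(H,K).

P(X|do(R)): backdoor, adjust for {H, K}.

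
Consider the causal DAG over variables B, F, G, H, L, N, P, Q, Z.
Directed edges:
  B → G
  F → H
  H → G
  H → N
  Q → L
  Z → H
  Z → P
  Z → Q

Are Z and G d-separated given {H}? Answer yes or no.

Yes — Z ⊥ G | {H}.

Bayes-Ball from Z | {H} reaches {F,L,P,Q}.
G ∉ reach(Z|{H}) ⇒ Z ⊥ G | {H}.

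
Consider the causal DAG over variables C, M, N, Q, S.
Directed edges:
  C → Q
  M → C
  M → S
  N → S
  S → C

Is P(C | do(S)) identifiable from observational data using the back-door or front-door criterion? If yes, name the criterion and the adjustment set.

P(C|do(S)): backdoor, adjust for {M}.

desc(S)\{S}={C,Q}; candidates ⊆ {M,N}.
size 0: {}; under {} S still reaches {C,M,N,Q} ∋ C.
{M}: S⊥C given {M} in G with S→· removed — back-door holds.
P(C|do(S)) = Σ_{M} P(C|S,M)·P(M).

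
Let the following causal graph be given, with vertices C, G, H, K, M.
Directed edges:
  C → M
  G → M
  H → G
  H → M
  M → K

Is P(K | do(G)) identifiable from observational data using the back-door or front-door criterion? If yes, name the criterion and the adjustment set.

P(K|do(G)): backdoor, adjust for {H}.

desc(G)\{G}={K,M}; candidates ⊆ {C,H}.
size 0: {}; under {} G still reaches {H,K,M} ∋ K.
{H}: G⊥K given {H} in G with G→· removed — back-door holds.
P(K|do(G)) = Σ_{H} P(K|G,H)·P(H).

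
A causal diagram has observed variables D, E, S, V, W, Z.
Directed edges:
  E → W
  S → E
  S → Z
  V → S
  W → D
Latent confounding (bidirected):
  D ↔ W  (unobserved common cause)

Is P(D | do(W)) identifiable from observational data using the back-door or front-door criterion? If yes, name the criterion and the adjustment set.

P(D|do(W)): not identifiable (no BD/FD set).

desc(W)\{W}={D}; candidates ⊆ {E,S,V,Z}.
W↔D: latent back-door arc(s) into W.
size 0: {}; under {} W still reaches {D,E,S,V,Z} ∋ D.
size 1: {E}, {S}, {V} …(+1); under {E} W still reaches {D} ∋ D.
size 2: {E,S}, {E,V}, {E,Z} …(+3); under {E,S} W still reaches {D} ∋ D.
W↔D cannot be blocked by any observed set — no back-door set.
No mediator lies on a directed W→…→D path.
Neither criterion identifies P(D|do(W)) in this graph.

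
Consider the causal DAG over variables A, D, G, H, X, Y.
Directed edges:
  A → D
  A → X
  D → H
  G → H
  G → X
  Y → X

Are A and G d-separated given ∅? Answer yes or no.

Bayes-Ball from A | ∅ reaches {D,H,X}.
G ∉ reach(A|∅) ⇒ A ⊥ G | ∅.

Yes — A ⊥ G | ∅.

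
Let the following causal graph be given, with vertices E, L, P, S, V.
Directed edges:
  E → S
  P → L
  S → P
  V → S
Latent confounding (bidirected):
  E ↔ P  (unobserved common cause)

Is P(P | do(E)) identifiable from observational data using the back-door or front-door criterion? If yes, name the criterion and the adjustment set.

P(P|do(E)): frontdoor, adjust for {S}.

desc(E)\{E}={L,P,S}; candidates ⊆ {V}.
E↔P: latent back-door arc(s) into E.
size 0: {}; under {} E still reaches {L,P} ∋ P.
size 1: {V}; under {V} E still reaches {L,P} ∋ P.
E↔P cannot be blocked by any observed set — no back-door set.
{S}: (i) intercepts every directed E→P path; (ii) no back-door E→{S}; (iii) {E} blocks every back-door {S}→P. Front-door holds.
P(P|do(E)) = Σ_{S} P(S|E) Σ_{E'} P(P|S,E')P(E').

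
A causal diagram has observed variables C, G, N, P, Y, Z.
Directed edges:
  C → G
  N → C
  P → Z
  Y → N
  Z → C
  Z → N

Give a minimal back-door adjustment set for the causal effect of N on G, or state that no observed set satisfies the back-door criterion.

N→G: minimal back-door set {Z}.

desc(N)\{N}={C,G}; candidates ⊆ {P,Y,Z}.
size 0: {}; under {} N still reaches {C,G,P,Y,Z} ∋ G.
{Z}: N⊥G given {Z} in G with N→· removed — back-door holds.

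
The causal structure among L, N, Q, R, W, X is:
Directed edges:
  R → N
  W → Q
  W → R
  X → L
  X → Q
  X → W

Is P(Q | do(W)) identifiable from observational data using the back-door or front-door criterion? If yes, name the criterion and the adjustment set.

desc(W)\{W}={N,Q,R}; candidates ⊆ {L,X}.
size 0: {}; under {} W still reaches {L,Q,X} ∋ Q.
{X}: W⊥Q given {X} in G with W→· removed — back-door holds.
P(Q|do(W)) = Σ_{X} P(Q|W,X)·P(X).

P(Q|do(W)): backdoor, adjust for {X}.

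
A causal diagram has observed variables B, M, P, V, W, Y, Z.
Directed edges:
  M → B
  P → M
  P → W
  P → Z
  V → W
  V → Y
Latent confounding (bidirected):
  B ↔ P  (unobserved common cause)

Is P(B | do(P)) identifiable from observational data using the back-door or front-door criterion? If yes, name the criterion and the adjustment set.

P(B|do(P)): frontdoor, adjust for {M}.

desc(P)\{P}={B,M,W,Z}; candidates ⊆ {V,Y}.
P↔B: latent back-door arc(s) into P.
size 0: {}; under {} P still reaches {B} ∋ B.
size 1: {V}, {Y}; under {V} P still reaches {B} ∋ B.
size 2: {V,Y}; under {V,Y} P still reaches {B} ∋ B.
P↔B cannot be blocked by any observed set — no back-door set.
{M}: (i) intercepts every directed P→B path; (ii) no back-door P→{M}; (iii) {P} blocks every back-door {M}→B. Front-door holds.
P(B|do(P)) = Σ_{M} P(M|P) Σ_{P'} P(B|M,P')P(P').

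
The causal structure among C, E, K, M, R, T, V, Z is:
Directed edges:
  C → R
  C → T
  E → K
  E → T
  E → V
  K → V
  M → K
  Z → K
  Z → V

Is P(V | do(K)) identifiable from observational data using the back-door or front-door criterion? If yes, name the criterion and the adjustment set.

P(V|do(K)): backdoor, adjust for {E, Z}.

desc(K)\{K}={V}; candidates ⊆ {C,E,M,R,T,Z}.
size 0: {}; under {} K still reaches {E,M,T,V,Z} ∋ V.
size 1: {C}, {E}, {M} …(+3); under {C} K still reaches {E,M,T,V,Z} ∋ V.
{E,Z}: K⊥V given {E,Z} in G with K→· removed — back-door holds.
P(V|do(K)) = Σ_{E,Z} P(V|K,E,Z)·P(E,Z).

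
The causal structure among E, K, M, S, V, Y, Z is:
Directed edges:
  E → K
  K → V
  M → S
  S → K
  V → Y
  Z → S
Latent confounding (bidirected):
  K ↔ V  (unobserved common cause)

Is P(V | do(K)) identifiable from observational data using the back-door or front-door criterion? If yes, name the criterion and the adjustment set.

desc(K)\{K}={V,Y}; candidates ⊆ {E,M,S,Z}.
K↔V: latent back-door arc(s) into K.
size 0: {}; under {} K still reaches {E,M,S,V,Y,Z} ∋ V.
size 1: {E}, {M}, {S} …(+1); under {E} K still reaches {M,S,V,Y,Z} ∋ V.
size 2: {E,M}, {E,S}, {E,Z} …(+3); under {E,M} K still reaches {S,V,Y,Z} ∋ V.
K↔V cannot be blocked by any observed set — no back-door set.
No mediator lies on a directed K→…→V path.
Neither criterion identifies P(V|do(K)) in this graph.

P(V|do(K)): not identifiable (no BD/FD set).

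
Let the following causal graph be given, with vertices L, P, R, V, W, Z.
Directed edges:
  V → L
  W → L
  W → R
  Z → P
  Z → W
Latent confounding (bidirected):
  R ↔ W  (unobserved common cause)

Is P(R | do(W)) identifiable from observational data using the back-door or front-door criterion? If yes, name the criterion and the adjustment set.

P(R|do(W)): not identifiable (no BD/FD set).

desc(W)\{W}={L,R}; candidates ⊆ {P,V,Z}.
W↔R: latent back-door arc(s) into W.
size 0: {}; under {} W still reaches {P,R,Z} ∋ R.
size 1: {P}, {V}, {Z}; under {P} W still reaches {R,Z} ∋ R.
size 2: {P,V}, {P,Z}, {V,Z}; under {P,V} W still reaches {R,Z} ∋ R.
W↔R cannot be blocked by any observed set — no back-door set.
No mediator lies on a directed W→…→R path.
Neither criterion identifies P(R|do(W)) in this graph.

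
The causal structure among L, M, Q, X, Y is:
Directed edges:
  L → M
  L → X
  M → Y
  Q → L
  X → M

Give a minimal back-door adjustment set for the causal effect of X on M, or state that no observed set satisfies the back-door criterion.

X→M: minimal back-door set {L}.

desc(X)\{X}={M,Y}; candidates ⊆ {L,Q}.
size 0: {}; under {} X still reaches {L,M,Q,Y} ∋ M.
{L}: X⊥M given {L} in G with X→· removed — back-door holds.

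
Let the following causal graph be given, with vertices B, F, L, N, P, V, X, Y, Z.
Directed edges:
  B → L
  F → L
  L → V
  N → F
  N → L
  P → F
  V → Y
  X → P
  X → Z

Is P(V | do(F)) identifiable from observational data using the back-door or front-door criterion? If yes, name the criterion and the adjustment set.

P(V|do(F)): backdoor, adjust for {N}.

desc(F)\{F}={L,V,Y}; candidates ⊆ {B,N,P,X,Z}.
size 0: {}; under {} F still reaches {L,N,P,V,X,Y,Z} ∋ V.
{N}: F⊥V given {N} in G with F→· removed — back-door holds.
P(V|do(F)) = Σ_{N} P(V|F,N)·P(N).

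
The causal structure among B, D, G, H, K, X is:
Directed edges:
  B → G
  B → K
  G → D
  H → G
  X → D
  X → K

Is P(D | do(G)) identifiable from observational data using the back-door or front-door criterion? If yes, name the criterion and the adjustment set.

desc(G)\{G}={D}; candidates ⊆ {B,H,K,X}.
∅: G⊥D given ∅ in G with G→· removed — back-door holds.
P(D|do(G)) = P(D|G) — no adjustment needed.

P(D|do(G)): backdoor, adjust for ∅.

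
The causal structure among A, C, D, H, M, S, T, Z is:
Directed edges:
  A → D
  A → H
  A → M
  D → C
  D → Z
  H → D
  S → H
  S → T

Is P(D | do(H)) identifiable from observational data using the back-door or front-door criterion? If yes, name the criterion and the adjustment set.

desc(H)\{H}={C,D,Z}; candidates ⊆ {A,M,S,T}.
size 0: {}; under {} H still reaches {A,C,D,M,S,T,Z} ∋ D.
{A}: H⊥D given {A} in G with H→· removed — back-door holds.
P(D|do(H)) = Σ_{A} P(D|H,A)·P(A).

P(D|do(H)): backdoor, adjust for {A}.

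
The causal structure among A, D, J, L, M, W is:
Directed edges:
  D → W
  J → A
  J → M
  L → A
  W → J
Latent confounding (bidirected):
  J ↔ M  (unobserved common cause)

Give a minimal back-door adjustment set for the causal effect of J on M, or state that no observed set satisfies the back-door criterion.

desc(J)\{J}={A,M}; candidates ⊆ {D,L,W}.
J↔M: latent back-door arc(s) into J.
size 0: {}; under {} J still reaches {D,M,W} ∋ M.
size 1: {D}, {L}, {W}; under {D} J still reaches {M,W} ∋ M.
size 2: {D,L}, {D,W}, {L,W}; under {D,L} J still reaches {M,W} ∋ M.
J↔M cannot be blocked by any observed set — no back-door set.

J→M: no observed back-door set.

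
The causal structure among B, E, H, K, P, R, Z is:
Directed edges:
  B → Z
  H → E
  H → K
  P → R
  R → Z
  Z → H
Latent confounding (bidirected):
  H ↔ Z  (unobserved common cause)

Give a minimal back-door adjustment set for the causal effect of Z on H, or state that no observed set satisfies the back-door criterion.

Z→H: no observed back-door set.

desc(Z)\{Z}={E,H,K}; candidates ⊆ {B,P,R}.
Z↔H: latent back-door arc(s) into Z.
size 0: {}; under {} Z still reaches {B,E,H,K,P,R} ∋ H.
size 1: {B}, {P}, {R}; under {B} Z still reaches {E,H,K,P,R} ∋ H.
size 2: {B,P}, {B,R}, {P,R}; under {B,P} Z still reaches {E,H,K,R} ∋ H.
Z↔H cannot be blocked by any observed set — no back-door set.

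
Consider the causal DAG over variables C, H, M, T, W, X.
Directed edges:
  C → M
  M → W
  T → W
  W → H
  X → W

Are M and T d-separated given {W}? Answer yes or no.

Bayes-Ball from M | {W} reaches {C,T,X}.
T ∈ reach(M|{W}) ⇒ M ⊥̸ T | {W}.

No — M and T are d-connected given {W}.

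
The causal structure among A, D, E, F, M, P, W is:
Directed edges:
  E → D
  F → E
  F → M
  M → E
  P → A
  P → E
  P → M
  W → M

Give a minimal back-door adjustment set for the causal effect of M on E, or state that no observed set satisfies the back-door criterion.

desc(M)\{M}={D,E}; candidates ⊆ {A,F,P,W}.
size 0: {}; under {} M still reaches {A,D,E,F,P,W} ∋ E.
size 1: {A}, {F}, {P} …(+1); under {A} M still reaches {D,E,F,P,W} ∋ E.
{F,P}: M⊥E given {F,P} in G with M→· removed — back-door holds.

M→E: minimal back-door set {F, P}.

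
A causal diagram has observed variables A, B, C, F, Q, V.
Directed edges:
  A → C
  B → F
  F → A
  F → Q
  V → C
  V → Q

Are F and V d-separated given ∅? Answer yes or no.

Bayes-Ball from F | ∅ reaches {A,B,C,Q}.
V ∉ reach(F|∅) ⇒ F ⊥ V | ∅.

Yes — F ⊥ V | ∅.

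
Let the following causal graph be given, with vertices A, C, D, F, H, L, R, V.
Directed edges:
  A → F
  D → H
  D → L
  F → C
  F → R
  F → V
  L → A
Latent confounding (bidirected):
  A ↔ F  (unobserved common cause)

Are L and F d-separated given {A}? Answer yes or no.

No — L and F are d-connected given {A}.

Bayes-Ball from L | {A} reaches {C,D,F,H,R,V}.
F ∈ reach(L|{A}) ⇒ L ⊥̸ F | {A}.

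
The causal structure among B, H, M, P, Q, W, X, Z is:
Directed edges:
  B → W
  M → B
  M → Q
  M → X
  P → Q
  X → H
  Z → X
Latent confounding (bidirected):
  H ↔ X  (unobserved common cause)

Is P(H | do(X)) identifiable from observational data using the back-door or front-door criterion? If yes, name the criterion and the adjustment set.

P(H|do(X)): not identifiable (no BD/FD set).

desc(X)\{X}={H}; candidates ⊆ {B,M,P,Q,W,Z}.
X↔H: latent back-door arc(s) into X.
size 0: {}; under {} X still reaches {B,H,M,Q,W,Z} ∋ H.
size 1: {B}, {M}, {P} …(+3); under {B} X still reaches {H,M,Q,Z} ∋ H.
size 2: {B,M}, {B,P}, {B,Q} …(+12); under {B,M} X still reaches {H,Z} ∋ H.
X↔H cannot be blocked by any observed set — no back-door set.
No mediator lies on a directed X→…→H path.
Neither criterion identifies P(H|do(X)) in this graph.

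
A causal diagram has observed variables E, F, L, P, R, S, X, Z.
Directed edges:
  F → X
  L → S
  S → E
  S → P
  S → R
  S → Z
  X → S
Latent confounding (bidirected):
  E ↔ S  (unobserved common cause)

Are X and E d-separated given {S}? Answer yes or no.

No — X and E are d-connected given {S}.

Bayes-Ball from X | {S} reaches {E,F,L}.
E ∈ reach(X|{S}) ⇒ X ⊥̸ E | {S}.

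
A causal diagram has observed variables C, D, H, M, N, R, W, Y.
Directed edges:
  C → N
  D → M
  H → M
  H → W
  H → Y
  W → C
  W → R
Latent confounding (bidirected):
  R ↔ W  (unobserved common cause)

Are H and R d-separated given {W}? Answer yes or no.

Bayes-Ball from H | {W} reaches {M,R,Y}.
R ∈ reach(H|{W}) ⇒ H ⊥̸ R | {W}.

No — H and R are d-connected given {W}.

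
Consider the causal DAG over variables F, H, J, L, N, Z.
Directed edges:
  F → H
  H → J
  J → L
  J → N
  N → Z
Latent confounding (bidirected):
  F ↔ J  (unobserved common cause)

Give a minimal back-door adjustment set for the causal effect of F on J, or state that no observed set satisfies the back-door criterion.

desc(F)\{F}={H,J,L,N,Z}; candidates ⊆ {—}.
F↔J: latent back-door arc(s) into F.
size 0: {}; under {} F still reaches {J,L,N,Z} ∋ J.
F↔J cannot be blocked by any observed set — no back-door set.

F→J: no observed back-door set.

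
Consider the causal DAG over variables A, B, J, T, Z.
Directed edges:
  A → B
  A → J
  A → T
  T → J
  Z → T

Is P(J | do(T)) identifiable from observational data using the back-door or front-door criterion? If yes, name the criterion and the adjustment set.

P(J|do(T)): backdoor, adjust for {A}.

desc(T)\{T}={J}; candidates ⊆ {A,B,Z}.
size 0: {}; under {} T still reaches {A,B,J,Z} ∋ J.
{A}: T⊥J given {A} in G with T→· removed — back-door holds.
P(J|do(T)) = Σ_{A} P(J|T,A)·P(A).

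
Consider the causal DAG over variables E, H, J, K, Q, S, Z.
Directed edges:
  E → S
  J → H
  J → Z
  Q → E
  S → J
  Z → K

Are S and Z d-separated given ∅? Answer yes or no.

Bayes-Ball from S | ∅ reaches {E,H,J,K,Q,Z}.
Z ∈ reach(S|∅) ⇒ S ⊥̸ Z | ∅.

No — S and Z are d-connected given ∅.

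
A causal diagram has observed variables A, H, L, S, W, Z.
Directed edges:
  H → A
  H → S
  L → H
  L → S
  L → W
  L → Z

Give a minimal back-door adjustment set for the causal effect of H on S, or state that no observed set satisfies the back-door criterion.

desc(H)\{H}={A,S}; candidates ⊆ {L,W,Z}.
size 0: {}; under {} H still reaches {L,S,W,Z} ∋ S.
{L}: H⊥S given {L} in G with H→· removed — back-door holds.

H→S: minimal back-door set {L}.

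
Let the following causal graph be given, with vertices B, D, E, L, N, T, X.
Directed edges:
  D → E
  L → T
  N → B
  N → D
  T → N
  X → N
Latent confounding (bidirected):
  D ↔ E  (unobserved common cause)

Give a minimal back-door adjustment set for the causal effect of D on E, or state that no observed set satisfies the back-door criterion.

desc(D)\{D}={E}; candidates ⊆ {B,L,N,T,X}.
D↔E: latent back-door arc(s) into D.
size 0: {}; under {} D still reaches {B,E,L,N,T,X} ∋ E.
size 1: {B}, {L}, {N} …(+2); under {B} D still reaches {E,L,N,T,X} ∋ E.
size 2: {B,L}, {B,N}, {B,T} …(+7); under {B,L} D still reaches {E,N,T,X} ∋ E.
D↔E cannot be blocked by any observed set — no back-door set.

D→E: no observed back-door set.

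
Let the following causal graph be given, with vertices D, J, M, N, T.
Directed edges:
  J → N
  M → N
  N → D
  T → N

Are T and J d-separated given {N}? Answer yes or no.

No — T and J are d-connected given {N}.

Bayes-Ball from T | {N} reaches {J,M}.
J ∈ reach(T|{N}) ⇒ T ⊥̸ J | {N}.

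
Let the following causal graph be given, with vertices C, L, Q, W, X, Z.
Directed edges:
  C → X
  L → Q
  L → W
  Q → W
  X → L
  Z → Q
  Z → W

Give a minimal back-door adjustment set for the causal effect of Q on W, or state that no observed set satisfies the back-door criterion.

desc(Q)\{Q}={W}; candidates ⊆ {C,L,X,Z}.
size 0: {}; under {} Q still reaches {C,L,W,X,Z} ∋ W.
size 1: {C}, {L}, {X} …(+1); under {C} Q still reaches {L,W,X,Z} ∋ W.
{L,Z}: Q⊥W given {L,Z} in G with Q→· removed — back-door holds.

Q→W: minimal back-door set {L, Z}.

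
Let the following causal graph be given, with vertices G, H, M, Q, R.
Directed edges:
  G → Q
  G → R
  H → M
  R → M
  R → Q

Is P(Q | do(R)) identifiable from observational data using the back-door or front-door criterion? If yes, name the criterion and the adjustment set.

desc(R)\{R}={M,Q}; candidates ⊆ {G,H}.
size 0: {}; under {} R still reaches {G,Q} ∋ Q.
{G}: R⊥Q given {G} in G with R→· removed — back-door holds.
P(Q|do(R)) = Σ_{G} P(Q|R,G)·P(G).

P(Q|do(R)): backdoor, adjust for {G}.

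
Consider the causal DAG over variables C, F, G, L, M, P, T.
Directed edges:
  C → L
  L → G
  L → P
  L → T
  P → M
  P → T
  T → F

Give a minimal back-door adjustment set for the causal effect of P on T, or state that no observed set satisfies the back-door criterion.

desc(P)\{P}={F,M,T}; candidates ⊆ {C,G,L}.
size 0: {}; under {} P still reaches {C,F,G,L,T} ∋ T.
{L}: P⊥T given {L} in G with P→· removed — back-door holds.

P→T: minimal back-door set {L}.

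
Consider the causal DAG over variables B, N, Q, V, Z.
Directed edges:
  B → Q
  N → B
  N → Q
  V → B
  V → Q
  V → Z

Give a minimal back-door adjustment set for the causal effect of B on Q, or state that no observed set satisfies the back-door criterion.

desc(B)\{B}={Q}; candidates ⊆ {N,V,Z}.
size 0: {}; under {} B still reaches {N,Q,V,Z} ∋ Q.
size 1: {N}, {V}, {Z}; under {N} B still reaches {Q,V,Z} ∋ Q.
{N,V}: B⊥Q given {N,V} in G with B→· removed — back-door holds.

B→Q: minimal back-door set {N, V}.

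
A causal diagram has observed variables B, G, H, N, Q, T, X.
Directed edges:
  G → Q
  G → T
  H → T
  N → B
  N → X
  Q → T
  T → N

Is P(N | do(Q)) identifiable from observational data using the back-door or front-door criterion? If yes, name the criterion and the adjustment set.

P(N|do(Q)): backdoor, adjust for {G}.

desc(Q)\{Q}={B,N,T,X}; candidates ⊆ {G,H}.
size 0: {}; under {} Q still reaches {B,G,N,T,X} ∋ N.
{G}: Q⊥N given {G} in G with Q→· removed — back-door holds.
P(N|do(Q)) = Σ_{G} P(N|Q,G)·P(G).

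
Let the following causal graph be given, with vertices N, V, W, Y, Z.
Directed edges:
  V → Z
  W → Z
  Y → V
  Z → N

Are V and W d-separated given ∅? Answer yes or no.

Bayes-Ball from V | ∅ reaches {N,Y,Z}.
W ∉ reach(V|∅) ⇒ V ⊥ W | ∅.

Yes — V ⊥ W | ∅.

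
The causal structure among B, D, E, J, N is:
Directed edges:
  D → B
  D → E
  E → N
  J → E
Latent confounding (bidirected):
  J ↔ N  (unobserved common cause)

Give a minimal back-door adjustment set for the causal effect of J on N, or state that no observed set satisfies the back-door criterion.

J→N: no observed back-door set.

desc(J)\{J}={E,N}; candidates ⊆ {B,D}.
J↔N: latent back-door arc(s) into J.
size 0: {}; under {} J still reaches {N} ∋ N.
size 1: {B}, {D}; under {B} J still reaches {N} ∋ N.
size 2: {B,D}; under {B,D} J still reaches {N} ∋ N.
J↔N cannot be blocked by any observed set — no back-door set.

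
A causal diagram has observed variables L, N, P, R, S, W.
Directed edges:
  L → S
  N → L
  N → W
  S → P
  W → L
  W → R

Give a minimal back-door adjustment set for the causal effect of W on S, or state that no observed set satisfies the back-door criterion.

W→S: minimal back-door set {N}.

desc(W)\{W}={L,P,R,S}; candidates ⊆ {N}.
size 0: {}; under {} W still reaches {L,N,P,S} ∋ S.
{N}: W⊥S given {N} in G with W→· removed — back-door holds.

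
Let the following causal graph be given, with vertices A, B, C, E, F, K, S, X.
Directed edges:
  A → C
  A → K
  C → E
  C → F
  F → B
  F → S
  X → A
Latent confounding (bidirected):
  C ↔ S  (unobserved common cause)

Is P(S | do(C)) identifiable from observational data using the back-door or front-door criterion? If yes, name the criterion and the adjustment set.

P(S|do(C)): frontdoor, adjust for {F}.

desc(C)\{C}={B,E,F,S}; candidates ⊆ {A,K,X}.
C↔S: latent back-door arc(s) into C.
size 0: {}; under {} C still reaches {A,K,S,X} ∋ S.
size 1: {A}, {K}, {X}; under {A} C still reaches {S} ∋ S.
size 2: {A,K}, {A,X}, {K,X}; under {A,K} C still reaches {S} ∋ S.
C↔S cannot be blocked by any observed set — no back-door set.
{F}: (i) intercepts every directed C→S path; (ii) no back-door C→{F}; (iii) {C} blocks every back-door {F}→S. Front-door holds.
P(S|do(C)) = Σ_{F} P(F|C) Σ_{C'} P(S|F,C')P(C').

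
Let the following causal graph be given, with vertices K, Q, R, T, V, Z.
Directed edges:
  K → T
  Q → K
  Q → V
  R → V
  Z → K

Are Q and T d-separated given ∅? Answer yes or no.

No — Q and T are d-connected given ∅.

Bayes-Ball from Q | ∅ reaches {K,T,V}.
T ∈ reach(Q|∅) ⇒ Q ⊥̸ T | ∅.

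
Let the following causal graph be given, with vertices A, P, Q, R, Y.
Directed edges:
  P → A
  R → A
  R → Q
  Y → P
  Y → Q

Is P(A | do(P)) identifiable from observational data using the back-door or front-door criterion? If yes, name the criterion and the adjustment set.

P(A|do(P)): backdoor, adjust for ∅.

desc(P)\{P}={A}; candidates ⊆ {Q,R,Y}.
∅: P⊥A given ∅ in G with P→· removed — back-door holds.
P(A|do(P)) = P(A|P) — no adjustment needed.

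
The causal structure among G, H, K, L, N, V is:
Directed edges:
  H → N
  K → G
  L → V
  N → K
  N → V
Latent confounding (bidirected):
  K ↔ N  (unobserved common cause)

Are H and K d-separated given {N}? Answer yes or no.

No — H and K are d-connected given {N}.

Bayes-Ball from H | {N} reaches {G,K}.
K ∈ reach(H|{N}) ⇒ H ⊥̸ K | {N}.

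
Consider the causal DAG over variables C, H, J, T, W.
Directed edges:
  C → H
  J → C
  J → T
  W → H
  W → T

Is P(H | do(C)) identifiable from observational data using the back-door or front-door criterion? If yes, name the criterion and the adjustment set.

desc(C)\{C}={H}; candidates ⊆ {J,T,W}.
∅: C⊥H given ∅ in G with C→· removed — back-door holds.
P(H|do(C)) = P(H|C) — no adjustment needed.

P(H|do(C)): backdoor, adjust for ∅.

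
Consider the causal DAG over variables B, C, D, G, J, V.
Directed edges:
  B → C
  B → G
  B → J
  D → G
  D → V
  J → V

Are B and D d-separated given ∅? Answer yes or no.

Bayes-Ball from B | ∅ reaches {C,G,J,V}.
D ∉ reach(B|∅) ⇒ B ⊥ D | ∅.

Yes — B ⊥ D | ∅.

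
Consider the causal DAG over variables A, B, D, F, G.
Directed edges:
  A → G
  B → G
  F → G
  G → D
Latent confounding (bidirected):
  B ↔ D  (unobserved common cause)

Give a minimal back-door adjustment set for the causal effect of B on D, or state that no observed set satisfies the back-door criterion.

desc(B)\{B}={D,G}; candidates ⊆ {A,F}.
B↔D: latent back-door arc(s) into B.
size 0: {}; under {} B still reaches {D} ∋ D.
size 1: {A}, {F}; under {A} B still reaches {D} ∋ D.
size 2: {A,F}; under {A,F} B still reaches {D} ∋ D.
B↔D cannot be blocked by any observed set — no back-door set.

B→D: no observed back-door set.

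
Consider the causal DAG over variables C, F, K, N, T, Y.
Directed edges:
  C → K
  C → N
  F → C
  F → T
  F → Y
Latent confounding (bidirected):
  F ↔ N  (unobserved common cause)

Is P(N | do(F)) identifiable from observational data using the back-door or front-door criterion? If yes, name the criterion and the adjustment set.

desc(F)\{F}={C,K,N,T,Y}; candidates ⊆ {—}.
F↔N: latent back-door arc(s) into F.
size 0: {}; under {} F still reaches {N} ∋ N.
F↔N cannot be blocked by any observed set — no back-door set.
{C}: (i) intercepts every directed F→N path; (ii) no back-door F→{C}; (iii) {F} blocks every back-door {C}→N. Front-door holds.
P(N|do(F)) = Σ_{C} P(C|F) Σ_{F'} P(N|C,F')P(F').

P(N|do(F)): frontdoor, adjust for {C}.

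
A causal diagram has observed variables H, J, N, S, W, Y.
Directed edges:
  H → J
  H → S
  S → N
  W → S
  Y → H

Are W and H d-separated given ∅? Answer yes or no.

Bayes-Ball from W | ∅ reaches {N,S}.
H ∉ reach(W|∅) ⇒ W ⊥ H | ∅.

Yes — W ⊥ H | ∅.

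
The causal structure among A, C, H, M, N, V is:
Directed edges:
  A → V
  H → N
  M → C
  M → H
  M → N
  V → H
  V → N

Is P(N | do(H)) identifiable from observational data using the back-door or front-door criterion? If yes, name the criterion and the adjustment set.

desc(H)\{H}={N}; candidates ⊆ {A,C,M,V}.
size 0: {}; under {} H still reaches {A,C,M,N,V} ∋ N.
size 1: {A}, {C}, {M} …(+1); under {A} H still reaches {C,M,N,V} ∋ N.
{M,V}: H⊥N given {M,V} in G with H→· removed — back-door holds.
P(N|do(H)) = Σ_{M,V} P(N|H,M,V)·P(M,V).

P(N|do(H)): backdoor, adjust for {M, V}.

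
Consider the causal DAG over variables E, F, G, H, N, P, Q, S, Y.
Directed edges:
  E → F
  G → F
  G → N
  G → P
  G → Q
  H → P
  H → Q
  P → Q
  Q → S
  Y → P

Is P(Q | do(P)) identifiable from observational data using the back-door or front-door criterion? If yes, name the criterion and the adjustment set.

P(Q|do(P)): backdoor, adjust for {G, H}.

desc(P)\{P}={Q,S}; candidates ⊆ {E,F,G,H,N,Y}.
size 0: {}; under {} P still reaches {F,G,H,N,Q,S,Y} ∋ Q.
size 1: {E}, {F}, {G} …(+3); under {E} P still reaches {F,G,H,N,Q,S,Y} ∋ Q.
{G,H}: P⊥Q given {G,H} in G with P→· removed — back-door holds.
P(Q|do(P)) = Σ_{G,H} P(Q|P,G,H)·P(G,H).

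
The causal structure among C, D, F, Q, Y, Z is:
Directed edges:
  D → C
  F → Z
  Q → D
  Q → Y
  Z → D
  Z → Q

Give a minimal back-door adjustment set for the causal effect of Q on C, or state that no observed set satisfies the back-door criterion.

Q→C: minimal back-door set {Z}.

desc(Q)\{Q}={C,D,Y}; candidates ⊆ {F,Z}.
size 0: {}; under {} Q still reaches {C,D,F,Z} ∋ C.
{Z}: Q⊥C given {Z} in G with Q→· removed — back-door holds.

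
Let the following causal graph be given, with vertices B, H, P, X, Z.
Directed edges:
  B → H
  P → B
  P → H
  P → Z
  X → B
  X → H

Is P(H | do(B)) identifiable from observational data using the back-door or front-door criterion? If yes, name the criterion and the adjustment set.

P(H|do(B)): backdoor, adjust for {P, X}.

desc(B)\{B}={H}; candidates ⊆ {P,X,Z}.
size 0: {}; under {} B still reaches {H,P,X,Z} ∋ H.
size 1: {P}, {X}, {Z}; under {P} B still reaches {H,X} ∋ H.
{P,X}: B⊥H given {P,X} in G with B→· removed — back-door holds.
P(H|do(B)) = Σ_{P,X} P(H|B,P,X)·P(P,X).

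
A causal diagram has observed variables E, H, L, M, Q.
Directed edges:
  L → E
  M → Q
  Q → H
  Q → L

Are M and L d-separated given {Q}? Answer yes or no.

Yes — M ⊥ L | {Q}.

Bayes-Ball from M | {Q} reaches ∅.
L ∉ reach(M|{Q}) ⇒ M ⊥ L | {Q}.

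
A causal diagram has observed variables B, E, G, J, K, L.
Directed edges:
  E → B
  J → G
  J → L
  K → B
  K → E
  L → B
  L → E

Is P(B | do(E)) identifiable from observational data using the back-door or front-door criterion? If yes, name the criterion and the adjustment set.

P(B|do(E)): backdoor, adjust for {K, L}.

desc(E)\{E}={B}; candidates ⊆ {G,J,K,L}.
size 0: {}; under {} E still reaches {B,G,J,K,L} ∋ B.
size 1: {G}, {J}, {K} …(+1); under {G} E still reaches {B,J,K,L} ∋ B.
{K,L}: E⊥B given {K,L} in G with E→· removed — back-door holds.
P(B|do(E)) = Σ_{K,L} P(B|E,K,L)·P(K,L).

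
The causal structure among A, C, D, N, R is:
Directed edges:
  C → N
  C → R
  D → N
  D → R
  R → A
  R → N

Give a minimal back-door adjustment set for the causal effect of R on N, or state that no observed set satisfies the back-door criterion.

R→N: minimal back-door set {C, D}.

desc(R)\{R}={A,N}; candidates ⊆ {C,D}.
size 0: {}; under {} R still reaches {C,D,N} ∋ N.
size 1: {C}, {D}; under {C} R still reaches {D,N} ∋ N.
{C,D}: R⊥N given {C,D} in G with R→· removed — back-door holds.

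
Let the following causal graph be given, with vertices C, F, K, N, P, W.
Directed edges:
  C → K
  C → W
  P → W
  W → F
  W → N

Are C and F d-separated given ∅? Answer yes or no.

No — C and F are d-connected given ∅.

Bayes-Ball from C | ∅ reaches {F,K,N,W}.
F ∈ reach(C|∅) ⇒ C ⊥̸ F | ∅.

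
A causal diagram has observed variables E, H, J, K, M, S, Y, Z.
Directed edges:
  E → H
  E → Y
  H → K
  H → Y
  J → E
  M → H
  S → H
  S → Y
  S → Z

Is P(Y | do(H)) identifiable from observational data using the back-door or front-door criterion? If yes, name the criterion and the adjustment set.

desc(H)\{H}={K,Y}; candidates ⊆ {E,J,M,S,Z}.
size 0: {}; under {} H still reaches {E,J,M,S,Y,Z} ∋ Y.
size 1: {E}, {J}, {M} …(+2); under {E} H still reaches {M,S,Y,Z} ∋ Y.
{E,S}: H⊥Y given {E,S} in G with H→· removed — back-door holds.
P(Y|do(H)) = Σ_{E,S} P(Y|H,E,S)·P(E,S).

P(Y|do(H)): backdoor, adjust for {E, S}.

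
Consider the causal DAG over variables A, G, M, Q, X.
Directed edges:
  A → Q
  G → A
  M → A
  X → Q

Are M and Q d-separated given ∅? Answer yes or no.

No — M and Q are d-connected given ∅.

Bayes-Ball from M | ∅ reaches {A,Q}.
Q ∈ reach(M|∅) ⇒ M ⊥̸ Q | ∅.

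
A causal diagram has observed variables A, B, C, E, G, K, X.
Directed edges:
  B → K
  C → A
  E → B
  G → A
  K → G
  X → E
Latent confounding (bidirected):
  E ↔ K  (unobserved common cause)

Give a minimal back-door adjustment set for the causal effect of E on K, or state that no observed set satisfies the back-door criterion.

E→K: no observed back-door set.

desc(E)\{E}={A,B,G,K}; candidates ⊆ {C,X}.
E↔K: latent back-door arc(s) into E.
size 0: {}; under {} E still reaches {A,G,K,X} ∋ K.
size 1: {C}, {X}; under {C} E still reaches {A,G,K,X} ∋ K.
size 2: {C,X}; under {C,X} E still reaches {A,G,K} ∋ K.
E↔K cannot be blocked by any observed set — no back-door set.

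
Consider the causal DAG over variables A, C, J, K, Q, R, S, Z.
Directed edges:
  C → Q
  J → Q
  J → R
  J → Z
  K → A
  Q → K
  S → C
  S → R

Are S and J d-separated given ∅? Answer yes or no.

Yes — S ⊥ J | ∅.

Bayes-Ball from S | ∅ reaches {A,C,K,Q,R}.
J ∉ reach(S|∅) ⇒ S ⊥ J | ∅.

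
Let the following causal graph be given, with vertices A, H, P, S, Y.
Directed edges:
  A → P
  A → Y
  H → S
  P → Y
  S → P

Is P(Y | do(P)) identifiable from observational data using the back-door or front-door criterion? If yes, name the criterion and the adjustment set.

desc(P)\{P}={Y}; candidates ⊆ {A,H,S}.
size 0: {}; under {} P still reaches {A,H,S,Y} ∋ Y.
{A}: P⊥Y given {A} in G with P→· removed — back-door holds.
P(Y|do(P)) = Σ_{A} P(Y|P,A)·P(A).

P(Y|do(P)): backdoor, adjust for {A}.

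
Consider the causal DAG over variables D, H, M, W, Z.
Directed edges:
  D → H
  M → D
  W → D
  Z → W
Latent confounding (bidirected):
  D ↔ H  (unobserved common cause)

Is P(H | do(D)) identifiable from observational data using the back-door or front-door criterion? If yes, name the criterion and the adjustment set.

desc(D)\{D}={H}; candidates ⊆ {M,W,Z}.
D↔H: latent back-door arc(s) into D.
size 0: {}; under {} D still reaches {H,M,W,Z} ∋ H.
size 1: {M}, {W}, {Z}; under {M} D still reaches {H,W,Z} ∋ H.
size 2: {M,W}, {M,Z}, {W,Z}; under {M,W} D still reaches {H} ∋ H.
D↔H cannot be blocked by any observed set — no back-door set.
No mediator lies on a directed D→…→H path.
Neither criterion identifies P(H|do(D)) in this graph.

P(H|do(D)): not identifiable (no BD/FD set).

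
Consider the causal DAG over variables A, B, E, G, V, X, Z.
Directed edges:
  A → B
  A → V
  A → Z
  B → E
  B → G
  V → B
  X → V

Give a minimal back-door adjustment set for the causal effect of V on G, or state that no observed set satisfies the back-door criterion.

desc(V)\{V}={B,E,G}; candidates ⊆ {A,X,Z}.
size 0: {}; under {} V still reaches {A,B,E,G,X,Z} ∋ G.
{A}: V⊥G given {A} in G with V→· removed — back-door holds.

V→G: minimal back-door set {A}.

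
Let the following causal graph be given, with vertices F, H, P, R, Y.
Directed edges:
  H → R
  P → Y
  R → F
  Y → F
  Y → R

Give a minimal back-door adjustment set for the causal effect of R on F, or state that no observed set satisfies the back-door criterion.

desc(R)\{R}={F}; candidates ⊆ {H,P,Y}.
size 0: {}; under {} R still reaches {F,H,P,Y} ∋ F.
{Y}: R⊥F given {Y} in G with R→· removed — back-door holds.

R→F: minimal back-door set {Y}.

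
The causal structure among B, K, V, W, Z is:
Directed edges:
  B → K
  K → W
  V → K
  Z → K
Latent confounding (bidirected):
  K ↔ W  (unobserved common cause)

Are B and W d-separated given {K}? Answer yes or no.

Bayes-Ball from B | {K} reaches {V,W,Z}.
W ∈ reach(B|{K}) ⇒ B ⊥̸ W | {K}.

No — B and W are d-connected given {K}.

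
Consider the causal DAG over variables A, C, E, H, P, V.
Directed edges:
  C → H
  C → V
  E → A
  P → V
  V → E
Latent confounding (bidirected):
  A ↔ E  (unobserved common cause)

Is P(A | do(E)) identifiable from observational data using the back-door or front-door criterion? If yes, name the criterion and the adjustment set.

desc(E)\{E}={A}; candidates ⊆ {C,H,P,V}.
E↔A: latent back-door arc(s) into E.
size 0: {}; under {} E still reaches {A,C,H,P,V} ∋ A.
size 1: {C}, {H}, {P} …(+1); under {C} E still reaches {A,P,V} ∋ A.
size 2: {C,H}, {C,P}, {C,V} …(+3); under {C,H} E still reaches {A,P,V} ∋ A.
E↔A cannot be blocked by any observed set — no back-door set.
No mediator lies on a directed E→…→A path.
Neither criterion identifies P(A|do(E)) in this graph.

P(A|do(E)): not identifiable (no BD/FD set).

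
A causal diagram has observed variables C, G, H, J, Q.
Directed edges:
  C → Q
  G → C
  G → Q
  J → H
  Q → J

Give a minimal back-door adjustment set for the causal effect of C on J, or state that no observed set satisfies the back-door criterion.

C→J: minimal back-door set {G}.

desc(C)\{C}={H,J,Q}; candidates ⊆ {G}.
size 0: {}; under {} C still reaches {G,H,J,Q} ∋ J.
{G}: C⊥J given {G} in G with C→· removed — back-door holds.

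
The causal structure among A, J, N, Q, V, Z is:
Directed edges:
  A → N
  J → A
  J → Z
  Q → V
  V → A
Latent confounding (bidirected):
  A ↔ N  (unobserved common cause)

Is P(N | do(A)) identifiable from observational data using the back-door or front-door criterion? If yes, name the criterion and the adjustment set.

P(N|do(A)): not identifiable (no BD/FD set).

desc(A)\{A}={N}; candidates ⊆ {J,Q,V,Z}.
A↔N: latent back-door arc(s) into A.
size 0: {}; under {} A still reaches {J,N,Q,V,Z} ∋ N.
size 1: {J}, {Q}, {V} …(+1); under {J} A still reaches {N,Q,V} ∋ N.
size 2: {J,Q}, {J,V}, {J,Z} …(+3); under {J,Q} A still reaches {N,V} ∋ N.
A↔N cannot be blocked by any observed set — no back-door set.
No mediator lies on a directed A→…→N path.
Neither criterion identifies P(N|do(A)) in this graph.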